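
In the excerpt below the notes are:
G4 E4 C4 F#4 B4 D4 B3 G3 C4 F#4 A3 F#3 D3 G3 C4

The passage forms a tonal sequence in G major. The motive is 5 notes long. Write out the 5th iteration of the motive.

B2 G2 E2 A2 D3

Unit = 5 notes; the statements start on G4, D4, A3, moving down a 4th each time.
Extending down a 4th: E3 → B2.
From B2 the diatonic shape gives B2 G2 E2 A2 D3.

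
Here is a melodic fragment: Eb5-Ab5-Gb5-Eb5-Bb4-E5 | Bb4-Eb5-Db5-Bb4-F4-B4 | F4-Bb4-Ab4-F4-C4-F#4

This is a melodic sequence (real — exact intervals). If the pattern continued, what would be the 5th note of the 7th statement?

The unit is 6 notes. Position-5 pitches of the 3 shown cells: Bb4, F4, C4.
Carrying that down a 4th forward: G3 → D3 → A2 → E2.

E2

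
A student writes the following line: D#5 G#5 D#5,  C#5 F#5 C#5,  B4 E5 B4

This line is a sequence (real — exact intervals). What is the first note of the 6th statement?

F4

Unit = 3 notes; the statements start on D#5, C#5, B4, moving down a 2nd each time.
Continuing: A4 → G4 → F4. Statement 6 starts on F4.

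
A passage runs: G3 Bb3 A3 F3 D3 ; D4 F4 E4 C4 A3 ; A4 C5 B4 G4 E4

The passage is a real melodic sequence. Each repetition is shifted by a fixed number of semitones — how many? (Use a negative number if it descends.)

Unit = 5 notes; the statements start on G3, D4, A4, moving up a 5th each time.
G3 to D4 spans +7 semitones.

7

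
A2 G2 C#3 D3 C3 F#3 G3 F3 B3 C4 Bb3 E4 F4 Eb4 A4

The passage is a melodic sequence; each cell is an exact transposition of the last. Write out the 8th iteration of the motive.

Unit = 3 notes; the statements start on A2, D3, G3, C4, F4, moving up a 4th each time.
Carrying on: Bb4 → Eb5 → Ab5.
So cell 8 is Ab5 Gb5 C6.

Ab5 Gb5 C6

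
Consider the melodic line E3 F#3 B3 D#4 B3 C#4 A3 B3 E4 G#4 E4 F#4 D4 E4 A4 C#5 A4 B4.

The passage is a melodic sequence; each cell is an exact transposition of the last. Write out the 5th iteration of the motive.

Unit = 6 notes; the statements start on E3, A3, D4, moving up a 4th each time.
Carrying on: G4 → C5.
So cell 5 is C5 D5 G5 B5 G5 A5.

C5 D5 G5 B5 G5 A5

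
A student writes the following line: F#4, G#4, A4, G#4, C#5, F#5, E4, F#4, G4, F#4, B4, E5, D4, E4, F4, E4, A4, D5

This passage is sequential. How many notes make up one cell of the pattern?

There are 18 notes; a 6-note unit gives 3 cells:
F#4 G#4 A4 G#4 C#5 F#5 | E4 F#4 G4 F#4 B4 E5 | D4 E4 F4 E4 A4 D5
That's a consistent down a 2nd shift per cell, and no other grouping gives one.

6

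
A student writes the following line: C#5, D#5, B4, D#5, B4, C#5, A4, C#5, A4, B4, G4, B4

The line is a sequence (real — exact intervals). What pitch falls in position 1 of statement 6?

Eb4

Grouping in 4s, the 1st note of each cell is C#5, B4, A4.
Extending down a 2nd: G4 → F4 → Eb4.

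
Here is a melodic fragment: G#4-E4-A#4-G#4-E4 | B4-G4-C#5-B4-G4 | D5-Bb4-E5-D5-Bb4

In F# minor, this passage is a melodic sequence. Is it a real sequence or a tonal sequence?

Each cell has the same semitone pattern (-4, 6, -2, -4) — intervals are preserved exactly.
And A#4 lies outside F# minor, so the sequence is real rather than tonal.

real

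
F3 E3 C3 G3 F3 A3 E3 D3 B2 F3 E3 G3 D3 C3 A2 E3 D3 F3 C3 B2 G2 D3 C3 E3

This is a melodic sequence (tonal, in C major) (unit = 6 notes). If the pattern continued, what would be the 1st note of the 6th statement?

A2

The unit is 6 notes. Position-1 pitches of the 4 shown cells: F3, E3, D3, C3.
Extending down a 2nd: B2 → A2.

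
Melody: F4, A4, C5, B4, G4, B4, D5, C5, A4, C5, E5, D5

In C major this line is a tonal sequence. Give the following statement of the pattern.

The 4-note cells begin on F4, G4, A4 — each up a 2nd from the last.
So cell 4 is B4 D5 F5 E5.

B4 D5 F5 E5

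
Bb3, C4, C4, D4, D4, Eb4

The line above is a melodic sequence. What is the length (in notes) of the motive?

2

Try groups of 2 (3 cells in 6 notes):
Bb3 C4 | C4 D4 | D4 Eb4
Each cell is the previous one up a 2nd — so the unit is 2 notes.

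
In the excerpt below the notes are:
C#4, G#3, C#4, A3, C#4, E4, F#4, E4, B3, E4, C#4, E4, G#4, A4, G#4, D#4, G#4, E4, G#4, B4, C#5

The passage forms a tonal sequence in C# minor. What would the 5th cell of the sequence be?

D#5 A4 D#5 B4 D#5 F#5 G#5

With a 7-note motive the entries are C#4, E4, G#4, each up a 3rd from the previous.
Extending up a 3rd: B4 → D#5.
From D#5 the diatonic shape gives D#5 A4 D#5 B4 D#5 F#5 G#5.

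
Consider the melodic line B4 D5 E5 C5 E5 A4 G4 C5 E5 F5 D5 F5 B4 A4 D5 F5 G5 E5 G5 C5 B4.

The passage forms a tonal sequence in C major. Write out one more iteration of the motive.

E5 G5 A5 F5 A5 D5 C5

The 7-note cells begin on B4, C5, D5 — each up a 2nd from the last.
From E5 the diatonic shape gives E5 G5 A5 F5 A5 D5 C5.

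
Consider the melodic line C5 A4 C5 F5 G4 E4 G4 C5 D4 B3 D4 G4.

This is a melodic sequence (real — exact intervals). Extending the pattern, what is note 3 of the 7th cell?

F#2

With 4-note cells, note 3 of each statement runs C5, G4, D4.
Extending down a 4th: A3 → E3 → B2 → F#2.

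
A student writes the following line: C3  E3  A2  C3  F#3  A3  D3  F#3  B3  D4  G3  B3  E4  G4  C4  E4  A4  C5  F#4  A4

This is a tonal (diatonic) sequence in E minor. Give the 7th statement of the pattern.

G5 B5 E5 G5

The 4-note cells begin on C3, F#3, B3, E4, A4 — each up a 4th from the last.
Extending up a 4th: D5 → G5.
Statement 7 starts on G5 and keeps the same diatonic contour: G5 B5 E5 G5.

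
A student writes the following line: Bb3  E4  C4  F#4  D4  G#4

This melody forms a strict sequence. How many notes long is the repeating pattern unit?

Try groups of 2 (3 cells in 6 notes):
Bb3 E4 | C4 F#4 | D4 G#4
That's a consistent up a 2nd shift per cell, and no other grouping gives one.

2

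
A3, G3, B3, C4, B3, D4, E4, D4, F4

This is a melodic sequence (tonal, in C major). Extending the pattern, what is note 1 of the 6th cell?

The unit is 3 notes. Position-1 pitches of the 3 shown cells: A3, C4, E4.
Extending up a 3rd: G4 → B4 → D5.

D5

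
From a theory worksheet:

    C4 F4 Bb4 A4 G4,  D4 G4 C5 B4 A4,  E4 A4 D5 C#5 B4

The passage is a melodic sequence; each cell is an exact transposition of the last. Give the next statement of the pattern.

F#4 B4 E5 D#5 C#5

With a 5-note motive the entries are C4, D4, E4, each up a 2nd from the previous.
So cell 4 is F#4 B4 E5 D#5 C#5.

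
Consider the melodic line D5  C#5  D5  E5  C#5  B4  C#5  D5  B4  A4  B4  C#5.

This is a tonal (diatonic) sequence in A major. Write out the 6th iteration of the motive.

Unit = 4 notes; the statements start on D5, C#5, B4, moving down a 2nd each time.
Extending down a 2nd: A4 → G#4 → F#4.
Statement 6 starts on F#4 and keeps the same diatonic contour: F#4 E4 F#4 G#4.

F#4 E4 F#4 G#4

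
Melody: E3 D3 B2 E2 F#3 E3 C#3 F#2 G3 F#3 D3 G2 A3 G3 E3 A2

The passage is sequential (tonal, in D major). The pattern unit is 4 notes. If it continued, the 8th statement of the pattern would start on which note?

The 4-note cells begin on E3, F#3, G3, A3 — each up a 2nd from the last.
Continuing: B3 → C#4 → D4 → E4. Statement 8 starts on E4.

E4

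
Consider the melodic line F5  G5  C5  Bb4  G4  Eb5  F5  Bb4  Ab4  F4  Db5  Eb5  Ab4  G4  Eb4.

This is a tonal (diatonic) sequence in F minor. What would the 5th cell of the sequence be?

Bb4 C5 F4 Eb4 C4

Unit = 5 notes; the statements start on F5, Eb5, Db5, moving down a 2nd each time.
Continuing the starts: C5 → Bb4.
Statement 5 starts on Bb4 and keeps the same diatonic contour: Bb4 C5 F4 Eb4 C4.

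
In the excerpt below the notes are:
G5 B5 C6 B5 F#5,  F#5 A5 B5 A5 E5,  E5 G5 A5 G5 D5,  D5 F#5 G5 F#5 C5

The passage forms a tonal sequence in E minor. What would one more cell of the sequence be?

C5 E5 F#5 E5 B4

With a 5-note motive the entries are G5, F#5, E5, D5, each down a 2nd from the previous.
Statement 5 starts on C5 and keeps the same diatonic contour: C5 E5 F#5 E5 B4.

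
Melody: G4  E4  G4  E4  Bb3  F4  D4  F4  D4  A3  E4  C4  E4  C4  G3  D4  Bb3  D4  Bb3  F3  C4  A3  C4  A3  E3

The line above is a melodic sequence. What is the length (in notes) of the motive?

5

There are 25 notes; a 5-note unit gives 5 cells:
G4 E4 G4 E4 Bb3 | F4 D4 F4 D4 A3 | E4 C4 E4 C4 G3 | D4 Bb3 D4 Bb3 F3 | C4 A3 C4 A3 E3
Every group is a transposition down a 2nd of the one before; no shorter unit works.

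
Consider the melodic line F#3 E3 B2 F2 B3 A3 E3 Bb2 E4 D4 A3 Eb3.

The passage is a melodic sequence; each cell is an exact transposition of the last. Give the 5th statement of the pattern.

D5 C5 G4 Db4

Taking 4-note groups, the heads are F#3, B3, E4: the pattern moves up a 4th.
Extending up a 4th: A4 → D5.
So cell 5 is D5 C5 G4 Db4.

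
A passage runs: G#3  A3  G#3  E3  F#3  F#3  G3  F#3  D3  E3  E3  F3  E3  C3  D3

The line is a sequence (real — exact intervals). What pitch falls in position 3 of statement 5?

The unit is 5 notes. Position-3 pitches of the 3 shown cells: G#3, F#3, E3.
Extending down a 2nd: D3 → C3.

C3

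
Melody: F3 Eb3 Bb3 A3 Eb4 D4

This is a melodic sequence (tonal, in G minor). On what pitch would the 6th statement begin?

G5

Taking 2-note groups, the heads are F3, Bb3, Eb4: the pattern moves up a 4th.
Continuing: A4 → D5 → G5. Statement 6 starts on G5.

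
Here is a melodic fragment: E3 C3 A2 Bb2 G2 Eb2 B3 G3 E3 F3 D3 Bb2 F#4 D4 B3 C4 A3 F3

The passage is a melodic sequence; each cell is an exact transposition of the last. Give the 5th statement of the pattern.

Taking 6-note groups, the heads are E3, B3, F#4: the pattern moves up a 5th.
Extending up a 5th: C#5 → G#5.
Statement 5 starts on G#5 and keeps the same exact contour: G#5 E5 C#5 D5 B4 G4.

G#5 E5 C#5 D5 B4 G4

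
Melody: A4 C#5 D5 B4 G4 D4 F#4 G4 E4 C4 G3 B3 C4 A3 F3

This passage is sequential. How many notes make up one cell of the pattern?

5

15 notes total. Splitting into 3 groups of 5:
A4 C#5 D5 B4 G4 | D4 F#4 G4 E4 C4 | G3 B3 C4 A3 F3
Every group is a transposition down a 5th of the one before; no shorter unit works.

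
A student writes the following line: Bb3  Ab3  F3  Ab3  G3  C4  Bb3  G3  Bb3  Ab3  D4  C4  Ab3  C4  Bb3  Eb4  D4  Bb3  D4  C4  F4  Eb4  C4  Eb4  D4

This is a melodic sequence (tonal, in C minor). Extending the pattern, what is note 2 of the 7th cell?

With 5-note cells, note 2 of each statement runs Ab3, Bb3, C4, D4, Eb4.
Extending up a 2nd: F4 → G4.

G4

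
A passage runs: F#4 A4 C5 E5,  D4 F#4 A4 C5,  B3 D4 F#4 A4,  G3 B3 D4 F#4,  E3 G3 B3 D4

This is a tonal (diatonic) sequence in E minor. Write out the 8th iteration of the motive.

F#2 A2 C3 E3

Taking 4-note groups, the heads are F#4, D4, B3, G3, E3: the pattern moves down a 3rd.
Carrying on: C3 → A2 → F#2.
Statement 8 starts on F#2 and keeps the same diatonic contour: F#2 A2 C3 E3.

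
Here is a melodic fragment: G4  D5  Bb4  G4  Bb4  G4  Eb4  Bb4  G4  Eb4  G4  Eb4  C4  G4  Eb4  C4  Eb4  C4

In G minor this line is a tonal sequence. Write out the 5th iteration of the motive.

The 6-note cells begin on G4, Eb4, C4 — each down a 3rd from the last.
Continuing the starts: A3 → F3.
So cell 5 is F3 C4 A3 F3 A3 F3.

F3 C4 A3 F3 A3 F3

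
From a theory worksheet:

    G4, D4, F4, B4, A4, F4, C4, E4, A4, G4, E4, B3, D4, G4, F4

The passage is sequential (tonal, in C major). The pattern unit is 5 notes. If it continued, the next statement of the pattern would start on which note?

Taking 5-note groups, the heads are G4, F4, E4: the pattern moves down a 2nd.
One more step down a 2nd gives D4.

D4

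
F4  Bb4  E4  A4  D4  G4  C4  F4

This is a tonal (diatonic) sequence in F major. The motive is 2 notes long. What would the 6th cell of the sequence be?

The 2-note cells begin on F4, E4, D4, C4 — each down a 2nd from the last.
Continuing the starts: Bb3 → A3.
So cell 6 is A3 D4.

A3 D4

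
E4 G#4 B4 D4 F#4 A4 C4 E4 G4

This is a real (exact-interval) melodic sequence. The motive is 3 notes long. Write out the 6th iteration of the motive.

Gb3 Bb3 Db4

Unit = 3 notes; the statements start on E4, D4, C4, moving down a 2nd each time.
Carrying on: Bb3 → Ab3 → Gb3.
Statement 6 starts on Gb3 and keeps the same exact contour: Gb3 Bb3 Db4.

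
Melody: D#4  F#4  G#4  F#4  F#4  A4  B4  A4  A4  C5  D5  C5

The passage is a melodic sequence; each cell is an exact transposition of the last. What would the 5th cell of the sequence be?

Eb5 Gb5 Ab5 Gb5

With a 4-note motive the entries are D#4, F#4, A4, each up a 3rd from the previous.
Carrying on: C5 → Eb5.
From Eb5 the exact shape gives Eb5 Gb5 Ab5 Gb5.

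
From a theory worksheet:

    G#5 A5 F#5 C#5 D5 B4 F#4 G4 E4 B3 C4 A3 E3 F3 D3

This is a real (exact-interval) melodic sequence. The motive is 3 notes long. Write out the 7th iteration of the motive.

D2 Eb2 C2

Unit = 3 notes; the statements start on G#5, C#5, F#4, B3, E3, moving down a 5th each time.
Extending down a 5th: A2 → D2.
Statement 7 starts on D2 and keeps the same exact contour: D2 Eb2 C2.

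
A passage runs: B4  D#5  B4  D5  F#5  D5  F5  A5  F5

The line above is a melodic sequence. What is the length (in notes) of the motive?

There are 9 notes; a 3-note unit gives 3 cells:
B4 D#5 B4 | D5 F#5 D5 | F5 A5 F5
Every group is a transposition up a 3rd of the one before; no shorter unit works.

3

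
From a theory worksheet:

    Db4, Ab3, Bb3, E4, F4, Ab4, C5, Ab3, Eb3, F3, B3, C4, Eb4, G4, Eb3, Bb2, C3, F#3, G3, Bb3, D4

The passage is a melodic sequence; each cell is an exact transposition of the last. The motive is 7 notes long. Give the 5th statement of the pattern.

F2 C2 D2 G#2 A2 C3 E3

Taking 7-note groups, the heads are Db4, Ab3, Eb3: the pattern moves down a 4th.
Carrying on: Bb2 → F2.
So cell 5 is F2 C2 D2 G#2 A2 C3 E3.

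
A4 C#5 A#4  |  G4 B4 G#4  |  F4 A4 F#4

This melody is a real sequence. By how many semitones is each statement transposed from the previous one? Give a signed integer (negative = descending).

Unit = 3 notes; the statements start on A4, G4, F4, moving down a 2nd each time.
A4→G4 is 67 − 69 = -2 semitones.

-2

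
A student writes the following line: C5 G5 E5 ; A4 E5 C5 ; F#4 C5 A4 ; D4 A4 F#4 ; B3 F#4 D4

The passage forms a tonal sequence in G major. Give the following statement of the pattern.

The 3-note cells begin on C5, A4, F#4, D4, B3 — each down a 3rd from the last.
From G3 the diatonic shape gives G3 D4 B3.

G3 D4 B3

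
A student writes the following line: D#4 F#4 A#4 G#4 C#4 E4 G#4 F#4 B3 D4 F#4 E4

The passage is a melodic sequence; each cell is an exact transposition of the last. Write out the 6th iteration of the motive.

Taking 4-note groups, the heads are D#4, C#4, B3: the pattern moves down a 2nd.
Extending down a 2nd: A3 → G3 → F3.
Statement 6 starts on F3 and keeps the same exact contour: F3 Ab3 C4 Bb3.

F3 Ab3 C4 Bb3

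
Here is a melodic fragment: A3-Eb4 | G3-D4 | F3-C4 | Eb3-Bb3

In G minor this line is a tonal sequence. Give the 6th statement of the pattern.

C3 G3

Unit = 2 notes; the statements start on A3, G3, F3, Eb3, moving down a 2nd each time.
Continuing the starts: D3 → C3.
From C3 the diatonic shape gives C3 G3.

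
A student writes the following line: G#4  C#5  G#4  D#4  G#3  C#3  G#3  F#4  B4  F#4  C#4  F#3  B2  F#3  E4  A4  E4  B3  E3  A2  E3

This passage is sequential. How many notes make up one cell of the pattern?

21 notes total. Splitting into 3 groups of 7:
G#4 C#5 G#4 D#4 G#3 C#3 G#3 | F#4 B4 F#4 C#4 F#3 B2 F#3 | E4 A4 E4 B3 E3 A2 E3
Each cell is the previous one down a 2nd — so the unit is 7 notes.

7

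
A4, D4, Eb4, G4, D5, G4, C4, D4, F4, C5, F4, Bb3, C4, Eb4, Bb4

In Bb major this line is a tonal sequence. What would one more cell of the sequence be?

Eb4 A3 Bb3 D4 A4

The 5-note cells begin on A4, G4, F4 — each down a 2nd from the last.
So cell 4 is Eb4 A3 Bb3 D4 A4.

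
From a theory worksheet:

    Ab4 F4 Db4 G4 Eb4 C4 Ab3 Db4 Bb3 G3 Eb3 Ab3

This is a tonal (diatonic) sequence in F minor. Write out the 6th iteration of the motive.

G2 Eb2 C2 F2

With a 4-note motive the entries are Ab4, Eb4, Bb3, each down a 4th from the previous.
Extending down a 4th: F3 → C3 → G2.
Statement 6 starts on G2 and keeps the same diatonic contour: G2 Eb2 C2 F2.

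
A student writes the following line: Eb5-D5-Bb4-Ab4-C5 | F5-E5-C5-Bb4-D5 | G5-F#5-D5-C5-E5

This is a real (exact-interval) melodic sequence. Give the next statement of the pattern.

A5 G#5 E5 D5 F#5

With a 5-note motive the entries are Eb5, F5, G5, each up a 2nd from the previous.
From A5 the exact shape gives A5 G#5 E5 D5 F#5.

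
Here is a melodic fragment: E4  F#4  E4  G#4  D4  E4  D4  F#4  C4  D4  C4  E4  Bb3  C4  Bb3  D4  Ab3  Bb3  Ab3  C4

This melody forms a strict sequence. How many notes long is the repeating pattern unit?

Try groups of 4 (5 cells in 20 notes):
E4 F#4 E4 G#4 | D4 E4 D4 F#4 | C4 D4 C4 E4 | Bb3 C4 Bb3 D4 | Ab3 Bb3 Ab3 C4
That's a consistent down a 2nd shift per cell, and no other grouping gives one.

4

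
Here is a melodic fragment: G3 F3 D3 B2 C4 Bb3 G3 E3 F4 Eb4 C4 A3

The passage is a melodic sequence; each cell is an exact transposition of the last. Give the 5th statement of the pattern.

Eb5 Db5 Bb4 G4

Unit = 4 notes; the statements start on G3, C4, F4, moving up a 4th each time.
Carrying on: Bb4 → Eb5.
From Eb5 the exact shape gives Eb5 Db5 Bb4 G4.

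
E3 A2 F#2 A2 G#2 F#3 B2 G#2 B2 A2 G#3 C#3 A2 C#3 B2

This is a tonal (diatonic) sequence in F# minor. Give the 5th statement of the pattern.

B3 E3 C#3 E3 D3

Unit = 5 notes; the statements start on E3, F#3, G#3, moving up a 2nd each time.
Carrying on: A3 → B3.
So cell 5 is B3 E3 C#3 E3 D3.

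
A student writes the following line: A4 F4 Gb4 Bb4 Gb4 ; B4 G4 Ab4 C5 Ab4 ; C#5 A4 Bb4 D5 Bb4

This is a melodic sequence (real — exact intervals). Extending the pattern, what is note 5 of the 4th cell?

C5

With 5-note cells, note 5 of each statement runs Gb4, Ab4, Bb4.
From Bb4, up a 2nd gives C5.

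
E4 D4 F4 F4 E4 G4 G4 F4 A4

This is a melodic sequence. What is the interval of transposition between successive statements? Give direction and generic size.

up a 2nd

The 3-note cells begin on E4, F4, G4 — each up a 2nd from the last.
From E4 to F4: up a 2nd.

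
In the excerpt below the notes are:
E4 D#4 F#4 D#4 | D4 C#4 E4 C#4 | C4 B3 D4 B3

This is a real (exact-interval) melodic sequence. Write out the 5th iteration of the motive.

Ab3 G3 Bb3 G3

The 4-note cells begin on E4, D4, C4 — each down a 2nd from the last.
Carrying on: Bb3 → Ab3.
So cell 5 is Ab3 G3 Bb3 G3.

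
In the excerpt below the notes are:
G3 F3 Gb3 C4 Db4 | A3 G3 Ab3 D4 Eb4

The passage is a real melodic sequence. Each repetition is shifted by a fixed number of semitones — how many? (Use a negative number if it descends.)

Taking 5-note groups, the heads are G3, A3: the pattern moves up a 2nd.
G3→A3 is 57 − 55 = 2 semitones.

2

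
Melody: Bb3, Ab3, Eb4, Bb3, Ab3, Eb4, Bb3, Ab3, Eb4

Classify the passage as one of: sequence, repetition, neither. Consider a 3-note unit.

repetition

Each 3-note cell is identical (Bb3 Ab3 Eb4), restated at the same pitch.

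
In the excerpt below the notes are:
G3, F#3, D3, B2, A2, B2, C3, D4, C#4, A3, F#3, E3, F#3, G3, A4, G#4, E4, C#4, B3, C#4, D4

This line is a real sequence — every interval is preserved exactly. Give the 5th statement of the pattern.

Taking 7-note groups, the heads are G3, D4, A4: the pattern moves up a 5th.
Continuing the starts: E5 → B5.
Statement 5 starts on B5 and keeps the same exact contour: B5 A#5 F#5 D#5 C#5 D#5 E5.

B5 A#5 F#5 D#5 C#5 D#5 E5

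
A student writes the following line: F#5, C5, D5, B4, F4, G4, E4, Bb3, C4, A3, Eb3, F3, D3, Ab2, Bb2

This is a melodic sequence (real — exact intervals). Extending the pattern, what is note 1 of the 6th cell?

G2

Grouping in 3s, the 1st note of each cell is F#5, B4, E4, A3, D3.
One more down a 5th gives G2.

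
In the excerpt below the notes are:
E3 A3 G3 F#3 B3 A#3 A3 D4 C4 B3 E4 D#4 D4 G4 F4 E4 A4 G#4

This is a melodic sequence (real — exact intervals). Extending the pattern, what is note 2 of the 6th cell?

Bb5

With 6-note cells, note 2 of each statement runs A3, D4, G4.
Carrying that up a 4th forward: C5 → F5 → Bb5.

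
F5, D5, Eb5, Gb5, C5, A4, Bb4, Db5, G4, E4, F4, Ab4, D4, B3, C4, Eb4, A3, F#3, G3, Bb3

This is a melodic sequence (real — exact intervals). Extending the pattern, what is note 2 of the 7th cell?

With 4-note cells, note 2 of each statement runs D5, A4, E4, B3, F#3.
Each moves down a 4th. Continuing: C#3 → G#2.

G#2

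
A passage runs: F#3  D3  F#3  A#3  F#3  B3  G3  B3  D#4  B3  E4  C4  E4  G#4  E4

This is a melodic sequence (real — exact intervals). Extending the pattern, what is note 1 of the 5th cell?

With 5-note cells, note 1 of each statement runs F#3, B3, E4.
Each moves up a 4th. Continuing: A4 → D5.

D5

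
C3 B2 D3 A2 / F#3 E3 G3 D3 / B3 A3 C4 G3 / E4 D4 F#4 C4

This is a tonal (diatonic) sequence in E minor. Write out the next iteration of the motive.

A4 G4 B4 F#4

Unit = 4 notes; the statements start on C3, F#3, B3, E4, moving up a 4th each time.
Statement 5 starts on A4 and keeps the same diatonic contour: A4 G4 B4 F#4.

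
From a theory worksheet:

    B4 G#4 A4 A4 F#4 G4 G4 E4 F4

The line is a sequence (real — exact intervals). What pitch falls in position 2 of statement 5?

The unit is 3 notes. Position-2 pitches of the 3 shown cells: G#4, F#4, E4.
Carrying that down a 2nd forward: D4 → C4.

C4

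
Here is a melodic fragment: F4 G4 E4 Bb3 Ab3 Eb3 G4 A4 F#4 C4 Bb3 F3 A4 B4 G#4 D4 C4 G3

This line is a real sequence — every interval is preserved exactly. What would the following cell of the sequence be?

With a 6-note motive the entries are F4, G4, A4, each up a 2nd from the previous.
From B4 the exact shape gives B4 C#5 A#4 E4 D4 A3.

B4 C#5 A#4 E4 D4 A3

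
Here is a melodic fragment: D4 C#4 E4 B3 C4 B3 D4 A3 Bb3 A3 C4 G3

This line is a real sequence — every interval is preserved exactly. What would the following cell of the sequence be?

Taking 4-note groups, the heads are D4, C4, Bb3: the pattern moves down a 2nd.
So cell 4 is Ab3 G3 Bb3 F3.

Ab3 G3 Bb3 F3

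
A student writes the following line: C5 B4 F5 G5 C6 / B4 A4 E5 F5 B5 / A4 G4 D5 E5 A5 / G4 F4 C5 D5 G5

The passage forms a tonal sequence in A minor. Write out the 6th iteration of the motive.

E4 D4 A4 B4 E5

The 5-note cells begin on C5, B4, A4, G4 — each down a 2nd from the last.
Carrying on: F4 → E4.
So cell 6 is E4 D4 A4 B4 E5.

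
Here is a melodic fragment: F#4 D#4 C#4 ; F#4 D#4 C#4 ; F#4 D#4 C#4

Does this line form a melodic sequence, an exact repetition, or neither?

Each 3-note cell is identical (F#4 D#4 C#4), restated at the same pitch.

repetition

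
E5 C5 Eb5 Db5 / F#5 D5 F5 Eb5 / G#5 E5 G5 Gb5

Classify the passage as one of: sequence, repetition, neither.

neither

Note 4 of cell 3 is Gb5; if this were a sequence it would be F5. No unit length gives a consistent transposition pattern.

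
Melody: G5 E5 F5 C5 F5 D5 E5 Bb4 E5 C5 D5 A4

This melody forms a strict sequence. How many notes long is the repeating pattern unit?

12 notes total. Splitting into 3 groups of 4:
G5 E5 F5 C5 | F5 D5 E5 Bb4 | E5 C5 D5 A4
That's a consistent down a 2nd shift per cell, and no other grouping gives one.

4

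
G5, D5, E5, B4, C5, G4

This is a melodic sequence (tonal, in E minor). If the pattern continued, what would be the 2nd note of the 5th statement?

C4

With 2-note cells, note 2 of each statement runs D5, B4, G4.
Extending down a 3rd: E4 → C4.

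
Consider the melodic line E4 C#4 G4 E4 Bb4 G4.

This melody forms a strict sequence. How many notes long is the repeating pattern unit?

Try groups of 2 (3 cells in 6 notes):
E4 C#4 | G4 E4 | Bb4 G4
Each cell is the previous one up a 3rd — so the unit is 2 notes.

2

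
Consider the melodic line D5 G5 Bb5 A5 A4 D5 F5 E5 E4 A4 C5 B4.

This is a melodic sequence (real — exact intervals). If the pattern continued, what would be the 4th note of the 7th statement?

With 4-note cells, note 4 of each statement runs A5, E5, B4.
Carrying that down a 4th forward: F#4 → C#4 → G#3 → D#3.

D#3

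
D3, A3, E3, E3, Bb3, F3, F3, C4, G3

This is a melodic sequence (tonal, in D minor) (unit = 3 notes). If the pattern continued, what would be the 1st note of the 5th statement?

With 3-note cells, note 1 of each statement runs D3, E3, F3.
Each moves up a 2nd. Continuing: G3 → A3.

A3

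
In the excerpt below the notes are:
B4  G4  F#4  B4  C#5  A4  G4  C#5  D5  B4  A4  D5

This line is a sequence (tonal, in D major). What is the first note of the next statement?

Taking 4-note groups, the heads are B4, C#5, D5: the pattern moves up a 2nd.
The next head, up a 2nd from D5, is E5.

E5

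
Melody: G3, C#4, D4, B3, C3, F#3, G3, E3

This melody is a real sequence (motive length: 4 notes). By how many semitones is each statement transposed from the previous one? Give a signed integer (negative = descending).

-7

Unit = 4 notes; the statements start on G3, C3, moving down a 5th each time.
Counting half-steps from G3 to C3: -7.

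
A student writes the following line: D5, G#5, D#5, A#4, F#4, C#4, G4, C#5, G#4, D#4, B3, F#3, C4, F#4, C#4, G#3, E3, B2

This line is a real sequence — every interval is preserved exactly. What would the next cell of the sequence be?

Taking 6-note groups, the heads are D5, G4, C4: the pattern moves down a 5th.
So cell 4 is F3 B3 F#3 C#3 A2 E2.

F3 B3 F#3 C#3 A2 E2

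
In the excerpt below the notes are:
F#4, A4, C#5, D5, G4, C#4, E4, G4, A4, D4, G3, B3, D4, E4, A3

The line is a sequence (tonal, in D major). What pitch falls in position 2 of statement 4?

F#3

With 5-note cells, note 2 of each statement runs A4, E4, B3.
From B3, down a 4th gives F#3.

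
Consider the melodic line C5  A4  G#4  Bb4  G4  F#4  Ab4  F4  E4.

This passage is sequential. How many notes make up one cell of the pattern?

3

Try groups of 3 (3 cells in 9 notes):
C5 A4 G#4 | Bb4 G4 F#4 | Ab4 F4 E4
That's a consistent down a 2nd shift per cell, and no other grouping gives one.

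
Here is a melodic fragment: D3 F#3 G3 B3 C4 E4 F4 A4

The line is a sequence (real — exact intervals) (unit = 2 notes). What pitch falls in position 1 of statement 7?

Ab5

With 2-note cells, note 1 of each statement runs D3, G3, C4, F4.
Extending up a 4th: Bb4 → Eb5 → Ab5.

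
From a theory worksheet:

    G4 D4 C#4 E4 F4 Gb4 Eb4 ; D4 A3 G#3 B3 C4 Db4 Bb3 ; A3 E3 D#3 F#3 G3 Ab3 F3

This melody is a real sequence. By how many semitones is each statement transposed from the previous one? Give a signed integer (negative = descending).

-5

With a 7-note motive the entries are G4, D4, A3, each down a 4th from the previous.
G4→D4 is 62 − 67 = -5 semitones.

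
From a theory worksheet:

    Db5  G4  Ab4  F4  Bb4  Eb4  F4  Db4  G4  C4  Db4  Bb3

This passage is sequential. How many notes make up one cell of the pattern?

12 notes total. Splitting into 3 groups of 4:
Db5 G4 Ab4 F4 | Bb4 Eb4 F4 Db4 | G4 C4 Db4 Bb3
That's a consistent down a 3rd shift per cell, and no other grouping gives one.

4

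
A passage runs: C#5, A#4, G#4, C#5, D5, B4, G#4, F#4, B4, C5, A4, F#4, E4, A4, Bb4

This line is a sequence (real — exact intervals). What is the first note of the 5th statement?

The 5-note cells begin on C#5, B4, A4 — each down a 2nd from the last.
Extending the heads down a 2nd: G4 → F4.

F4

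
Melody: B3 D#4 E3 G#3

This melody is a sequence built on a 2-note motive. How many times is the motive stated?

2

4 notes in groups of 2 gives 4/2 = 2 statements.
Starts: B3, E3 — each down a 5th.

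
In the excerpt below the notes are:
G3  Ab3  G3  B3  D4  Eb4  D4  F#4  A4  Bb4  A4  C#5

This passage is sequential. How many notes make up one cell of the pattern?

There are 12 notes; a 4-note unit gives 3 cells:
G3 Ab3 G3 B3 | D4 Eb4 D4 F#4 | A4 Bb4 A4 C#5
That's a consistent up a 5th shift per cell, and no other grouping gives one.

4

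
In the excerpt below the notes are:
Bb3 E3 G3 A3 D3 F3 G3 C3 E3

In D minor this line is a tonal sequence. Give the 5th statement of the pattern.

Unit = 3 notes; the statements start on Bb3, A3, G3, moving down a 2nd each time.
Extending down a 2nd: F3 → E3.
From E3 the diatonic shape gives E3 A2 C3.

E3 A2 C3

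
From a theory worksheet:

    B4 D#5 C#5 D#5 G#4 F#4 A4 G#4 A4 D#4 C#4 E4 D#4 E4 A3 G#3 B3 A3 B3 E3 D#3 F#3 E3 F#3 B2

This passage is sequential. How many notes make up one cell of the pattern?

5

There are 25 notes; a 5-note unit gives 5 cells:
B4 D#5 C#5 D#5 G#4 | F#4 A4 G#4 A4 D#4 | C#4 E4 D#4 E4 A3 | G#3 B3 A3 B3 E3 | D#3 F#3 E3 F#3 B2
Each cell is the previous one down a 4th — so the unit is 5 notes.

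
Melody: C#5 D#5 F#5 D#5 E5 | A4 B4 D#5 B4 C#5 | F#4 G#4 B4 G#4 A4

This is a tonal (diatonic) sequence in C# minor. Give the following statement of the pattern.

Unit = 5 notes; the statements start on C#5, A4, F#4, moving down a 3rd each time.
From D#4 the diatonic shape gives D#4 E4 G#4 E4 F#4.

D#4 E4 G#4 E4 F#4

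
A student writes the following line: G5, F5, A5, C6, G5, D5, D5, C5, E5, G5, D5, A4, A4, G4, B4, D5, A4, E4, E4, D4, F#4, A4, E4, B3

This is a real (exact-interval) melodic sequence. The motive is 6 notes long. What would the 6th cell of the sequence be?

With a 6-note motive the entries are G5, D5, A4, E4, each down a 4th from the previous.
Continuing the starts: B3 → F#3.
Statement 6 starts on F#3 and keeps the same exact contour: F#3 E3 G#3 B3 F#3 C#3.

F#3 E3 G#3 B3 F#3 C#3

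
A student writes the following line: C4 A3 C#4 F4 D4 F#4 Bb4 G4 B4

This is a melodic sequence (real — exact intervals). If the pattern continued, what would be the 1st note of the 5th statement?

With 3-note cells, note 1 of each statement runs C4, F4, Bb4.
Extending up a 4th: Eb5 → Ab5.

Ab5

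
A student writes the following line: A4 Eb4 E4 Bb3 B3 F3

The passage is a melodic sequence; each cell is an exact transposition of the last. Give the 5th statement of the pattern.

C#3 G2

Unit = 2 notes; the statements start on A4, E4, B3, moving down a 4th each time.
Continuing the starts: F#3 → C#3.
So cell 5 is C#3 G2.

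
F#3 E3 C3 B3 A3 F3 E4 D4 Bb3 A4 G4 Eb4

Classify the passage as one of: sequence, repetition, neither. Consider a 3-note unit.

Each 3-note cell is the previous one transposed up a 4th.

sequence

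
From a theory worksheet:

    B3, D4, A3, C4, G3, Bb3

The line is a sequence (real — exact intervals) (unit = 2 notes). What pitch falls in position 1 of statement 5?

The unit is 2 notes. Position-1 pitches of the 3 shown cells: B3, A3, G3.
Carrying that down a 2nd forward: F3 → Eb3.

Eb3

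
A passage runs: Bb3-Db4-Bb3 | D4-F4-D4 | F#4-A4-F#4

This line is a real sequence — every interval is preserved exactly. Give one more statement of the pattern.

A#4 C#5 A#4

The 3-note cells begin on Bb3, D4, F#4 — each up a 3rd from the last.
Statement 4 starts on A#4 and keeps the same exact contour: A#4 C#5 A#4.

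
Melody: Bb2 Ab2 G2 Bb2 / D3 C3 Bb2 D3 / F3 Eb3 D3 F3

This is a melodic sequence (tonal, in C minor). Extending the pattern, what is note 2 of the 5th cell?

The unit is 4 notes. Position-2 pitches of the 3 shown cells: Ab2, C3, Eb3.
Each moves up a 3rd. Continuing: G3 → Bb3.

Bb3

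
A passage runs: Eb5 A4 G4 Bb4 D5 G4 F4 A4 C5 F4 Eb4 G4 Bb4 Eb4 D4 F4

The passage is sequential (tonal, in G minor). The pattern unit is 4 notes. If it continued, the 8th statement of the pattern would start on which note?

Eb4

Unit = 4 notes; the statements start on Eb5, D5, C5, Bb4, moving down a 2nd each time.
Extending the heads down a 2nd: A4 → G4 → F4 → Eb4.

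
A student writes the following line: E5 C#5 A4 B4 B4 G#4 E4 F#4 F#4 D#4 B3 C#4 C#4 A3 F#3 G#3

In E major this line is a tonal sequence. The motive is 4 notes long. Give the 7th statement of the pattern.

Unit = 4 notes; the statements start on E5, B4, F#4, C#4, moving down a 4th each time.
Carrying on: G#3 → D#3 → A2.
From A2 the diatonic shape gives A2 F#2 D#2 E2.

A2 F#2 D#2 E2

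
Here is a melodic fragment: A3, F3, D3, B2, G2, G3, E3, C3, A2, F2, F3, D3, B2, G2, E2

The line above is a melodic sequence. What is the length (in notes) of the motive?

Try groups of 5 (3 cells in 15 notes):
A3 F3 D3 B2 G2 | G3 E3 C3 A2 F2 | F3 D3 B2 G2 E2
Each cell is the previous one down a 2nd — so the unit is 5 notes.

5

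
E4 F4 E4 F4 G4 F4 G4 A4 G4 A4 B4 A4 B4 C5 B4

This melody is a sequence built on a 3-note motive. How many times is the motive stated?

15 notes in groups of 3 gives 15/3 = 5 statements.
Starts: E4, F4, G4, A4, B4 — each up a 2nd.

5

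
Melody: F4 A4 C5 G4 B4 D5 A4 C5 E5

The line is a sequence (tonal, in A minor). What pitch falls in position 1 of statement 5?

With 3-note cells, note 1 of each statement runs F4, G4, A4.
Extending up a 2nd: B4 → C5.

C5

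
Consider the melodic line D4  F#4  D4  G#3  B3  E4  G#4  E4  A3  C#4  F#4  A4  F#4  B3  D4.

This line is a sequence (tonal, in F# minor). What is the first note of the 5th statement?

A4

Unit = 5 notes; the statements start on D4, E4, F#4, moving up a 2nd each time.
Extending the heads up a 2nd: G#4 → A4.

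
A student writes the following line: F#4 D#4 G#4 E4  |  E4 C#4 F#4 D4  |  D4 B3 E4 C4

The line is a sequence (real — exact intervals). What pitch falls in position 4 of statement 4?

Grouping in 4s, the 4th note of each cell is E4, D4, C4.
Each moves down a 2nd; the next is Bb3.

Bb3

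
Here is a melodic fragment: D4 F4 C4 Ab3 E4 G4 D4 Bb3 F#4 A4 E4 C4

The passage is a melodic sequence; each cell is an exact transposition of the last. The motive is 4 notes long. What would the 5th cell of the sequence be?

The 4-note cells begin on D4, E4, F#4 — each up a 2nd from the last.
Carrying on: G#4 → A#4.
Statement 5 starts on A#4 and keeps the same exact contour: A#4 C#5 G#4 E4.

A#4 C#5 G#4 E4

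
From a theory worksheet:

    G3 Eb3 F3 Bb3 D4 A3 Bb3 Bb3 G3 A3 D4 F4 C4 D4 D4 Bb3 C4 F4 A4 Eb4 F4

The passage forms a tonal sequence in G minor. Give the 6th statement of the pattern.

Unit = 7 notes; the statements start on G3, Bb3, D4, moving up a 3rd each time.
Carrying on: F4 → A4 → C5.
From C5 the diatonic shape gives C5 A4 Bb4 Eb5 G5 D5 Eb5.

C5 A4 Bb4 Eb5 G5 D5 Eb5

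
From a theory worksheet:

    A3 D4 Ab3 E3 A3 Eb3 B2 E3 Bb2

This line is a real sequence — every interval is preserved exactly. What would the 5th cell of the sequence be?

The 3-note cells begin on A3, E3, B2 — each down a 4th from the last.
Carrying on: F#2 → C#2.
Statement 5 starts on C#2 and keeps the same exact contour: C#2 F#2 C2.

C#2 F#2 C2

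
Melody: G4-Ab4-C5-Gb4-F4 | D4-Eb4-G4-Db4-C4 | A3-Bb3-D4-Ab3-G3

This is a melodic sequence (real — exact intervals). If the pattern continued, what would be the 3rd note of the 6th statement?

With 5-note cells, note 3 of each statement runs C5, G4, D4.
Extending down a 4th: A3 → E3 → B2.

B2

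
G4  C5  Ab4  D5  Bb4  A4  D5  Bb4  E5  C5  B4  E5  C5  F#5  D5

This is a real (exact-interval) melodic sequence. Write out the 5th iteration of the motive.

D#5 G#5 E5 A#5 F#5

The 5-note cells begin on G4, A4, B4 — each up a 2nd from the last.
Continuing the starts: C#5 → D#5.
From D#5 the exact shape gives D#5 G#5 E5 A#5 F#5.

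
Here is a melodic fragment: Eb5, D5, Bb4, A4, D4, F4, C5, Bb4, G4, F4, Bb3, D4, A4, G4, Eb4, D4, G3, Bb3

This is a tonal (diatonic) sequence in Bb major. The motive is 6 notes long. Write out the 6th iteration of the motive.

Bb3 A3 F3 Eb3 A2 C3

With a 6-note motive the entries are Eb5, C5, A4, each down a 3rd from the previous.
Carrying on: F4 → D4 → Bb3.
From Bb3 the diatonic shape gives Bb3 A3 F3 Eb3 A2 C3.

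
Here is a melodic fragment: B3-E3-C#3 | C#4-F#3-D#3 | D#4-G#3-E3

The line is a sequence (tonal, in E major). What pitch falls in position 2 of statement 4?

A3

Grouping in 3s, the 2nd note of each cell is E3, F#3, G#3.
From G#3, up a 2nd gives A3.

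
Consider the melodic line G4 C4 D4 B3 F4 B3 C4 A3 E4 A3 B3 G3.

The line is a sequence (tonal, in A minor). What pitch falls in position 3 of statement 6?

The unit is 4 notes. Position-3 pitches of the 3 shown cells: D4, C4, B3.
Each moves down a 2nd. Continuing: A3 → G3 → F3.

F3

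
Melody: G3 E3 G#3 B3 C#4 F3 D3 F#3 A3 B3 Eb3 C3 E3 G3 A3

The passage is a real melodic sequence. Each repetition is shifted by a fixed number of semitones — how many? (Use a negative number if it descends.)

-2

The 5-note cells begin on G3, F3, Eb3 — each down a 2nd from the last.
Counting half-steps from G3 to F3: -2.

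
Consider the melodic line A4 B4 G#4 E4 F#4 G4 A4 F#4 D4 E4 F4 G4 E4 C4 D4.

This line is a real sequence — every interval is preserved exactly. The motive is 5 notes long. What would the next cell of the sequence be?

Taking 5-note groups, the heads are A4, G4, F4: the pattern moves down a 2nd.
Statement 4 starts on Eb4 and keeps the same exact contour: Eb4 F4 D4 Bb3 C4.

Eb4 F4 D4 Bb3 C4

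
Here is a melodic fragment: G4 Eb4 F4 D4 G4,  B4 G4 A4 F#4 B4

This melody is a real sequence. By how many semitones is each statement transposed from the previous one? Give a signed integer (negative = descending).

4

With a 5-note motive the entries are G4, B4, each up a 3rd from the previous.
Counting half-steps from G4 to B4: 4.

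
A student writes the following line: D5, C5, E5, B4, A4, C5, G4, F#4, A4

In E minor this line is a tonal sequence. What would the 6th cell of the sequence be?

A3 G3 B3

Taking 3-note groups, the heads are D5, B4, G4: the pattern moves down a 3rd.
Continuing the starts: E4 → C4 → A3.
From A3 the diatonic shape gives A3 G3 B3.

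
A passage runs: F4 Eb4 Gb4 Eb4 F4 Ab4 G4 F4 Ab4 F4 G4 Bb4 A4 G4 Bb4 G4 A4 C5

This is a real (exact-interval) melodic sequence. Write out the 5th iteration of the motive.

C#5 B4 D5 B4 C#5 E5

With a 6-note motive the entries are F4, G4, A4, each up a 2nd from the previous.
Continuing the starts: B4 → C#5.
From C#5 the exact shape gives C#5 B4 D5 B4 C#5 E5.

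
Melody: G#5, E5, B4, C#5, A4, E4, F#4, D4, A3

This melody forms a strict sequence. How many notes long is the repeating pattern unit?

3

There are 9 notes; a 3-note unit gives 3 cells:
G#5 E5 B4 | C#5 A4 E4 | F#4 D4 A3
Each cell is the previous one down a 5th — so the unit is 3 notes.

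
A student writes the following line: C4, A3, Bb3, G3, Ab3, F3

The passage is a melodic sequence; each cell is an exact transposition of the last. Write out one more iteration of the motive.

Gb3 Eb3

Unit = 2 notes; the statements start on C4, Bb3, Ab3, moving down a 2nd each time.
So cell 4 is Gb3 Eb3.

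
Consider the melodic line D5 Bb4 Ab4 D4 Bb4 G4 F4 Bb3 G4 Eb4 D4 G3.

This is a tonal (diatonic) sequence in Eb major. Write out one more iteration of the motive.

Taking 4-note groups, the heads are D5, Bb4, G4: the pattern moves down a 3rd.
From Eb4 the diatonic shape gives Eb4 C4 Bb3 Eb3.

Eb4 C4 Bb3 Eb3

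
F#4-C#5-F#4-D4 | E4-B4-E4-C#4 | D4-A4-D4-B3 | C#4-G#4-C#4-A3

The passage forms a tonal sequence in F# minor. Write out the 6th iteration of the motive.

With a 4-note motive the entries are F#4, E4, D4, C#4, each down a 2nd from the previous.
Carrying on: B3 → A3.
So cell 6 is A3 E4 A3 F#3.

A3 E4 A3 F#3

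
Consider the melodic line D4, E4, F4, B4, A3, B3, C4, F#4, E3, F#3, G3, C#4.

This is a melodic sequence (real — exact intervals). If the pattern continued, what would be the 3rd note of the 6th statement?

The unit is 4 notes. Position-3 pitches of the 3 shown cells: F4, C4, G3.
Each moves down a 4th. Continuing: D3 → A2 → E2.

E2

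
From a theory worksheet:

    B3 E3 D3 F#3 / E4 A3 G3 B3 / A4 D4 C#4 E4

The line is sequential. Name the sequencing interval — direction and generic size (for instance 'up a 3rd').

up a 4th

With a 4-note motive the entries are B3, E4, A4, each up a 4th from the previous.
B3 to E4 is up a 4th.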